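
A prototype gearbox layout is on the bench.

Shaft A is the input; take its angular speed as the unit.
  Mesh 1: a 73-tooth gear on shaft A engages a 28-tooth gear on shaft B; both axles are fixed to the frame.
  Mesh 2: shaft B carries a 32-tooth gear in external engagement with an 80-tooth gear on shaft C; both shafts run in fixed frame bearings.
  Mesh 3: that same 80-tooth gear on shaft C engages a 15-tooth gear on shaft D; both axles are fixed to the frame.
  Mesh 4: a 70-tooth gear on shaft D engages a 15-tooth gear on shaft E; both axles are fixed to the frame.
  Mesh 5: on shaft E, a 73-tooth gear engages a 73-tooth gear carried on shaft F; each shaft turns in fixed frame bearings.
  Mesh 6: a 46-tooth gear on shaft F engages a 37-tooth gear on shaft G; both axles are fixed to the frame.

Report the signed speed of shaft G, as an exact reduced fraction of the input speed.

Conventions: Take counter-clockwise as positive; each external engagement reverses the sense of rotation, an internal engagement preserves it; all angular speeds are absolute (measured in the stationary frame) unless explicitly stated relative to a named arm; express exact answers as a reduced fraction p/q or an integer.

6-mesh fixed-axis compound train (all bearings frame-fixed)
mesh 1 [73T→28T]: |ω|/ω_in = 1×73/28 = 73/28, sense flips to −
mesh 2 [32T→80T]: |ω|/ω_in = (73/28)×32/80 = 73/70, sense flips to +
mesh 3 [80T→15T]: |ω|/ω_in = (73/70)×80/15 = 584/105, sense flips to −
mesh 4 [70T→15T]: |ω|/ω_in = (584/105)×70/15 = 1168/45, sense flips to +
mesh 5 [73T→73T]: |ω|/ω_in = (1168/45)×73/73 = 1168/45, sense flips to −
mesh 6 [46T→37T]: |ω|/ω_in = (1168/45)×46/37 = 53728/1665, sense flips to +
signed output speed (× input speed) = 53728/1665

53728/1665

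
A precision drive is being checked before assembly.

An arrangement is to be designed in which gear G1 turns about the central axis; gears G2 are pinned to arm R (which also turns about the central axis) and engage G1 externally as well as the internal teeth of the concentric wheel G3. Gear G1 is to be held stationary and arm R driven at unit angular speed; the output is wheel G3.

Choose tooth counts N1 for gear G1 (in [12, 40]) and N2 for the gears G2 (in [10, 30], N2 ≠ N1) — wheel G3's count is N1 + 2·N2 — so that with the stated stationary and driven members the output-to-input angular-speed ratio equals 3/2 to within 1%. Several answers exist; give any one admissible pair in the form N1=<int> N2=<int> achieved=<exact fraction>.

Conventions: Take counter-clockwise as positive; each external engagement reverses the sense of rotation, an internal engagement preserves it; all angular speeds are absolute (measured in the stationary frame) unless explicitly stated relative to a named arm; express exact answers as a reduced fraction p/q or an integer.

N1=20 N2=10 achieved=3/2

design class (target 3/2): planetary set
Willis with ω_sun = 0: ω_ring/ω_arm = (N1+N3)/N3; set equal to 3/2  ⇒  N3/N1 = 1/(3/2 − 1) = 2
N3 = N1 + 2·N2  ⇒  N2/N1 = (N3/N1 − 1)/2 = (2 − 1)/2 = 1/2
smallest multiple with N1 ≥ 12 and N2 ≥ 10: k = 10  ⇒  N1 = 10·2 = 20, N2 = 10·1 = 10 (N1 ≤ 40, N2 ≤ 30, N2 ≠ N1 ✓), N3 = 20 + 2·10 = 40
check: (N1+N3)/N3 with N1 = 20, N3 = 40 gives 3/2; |achieved − target| = 0 ≤ 3/200 ✓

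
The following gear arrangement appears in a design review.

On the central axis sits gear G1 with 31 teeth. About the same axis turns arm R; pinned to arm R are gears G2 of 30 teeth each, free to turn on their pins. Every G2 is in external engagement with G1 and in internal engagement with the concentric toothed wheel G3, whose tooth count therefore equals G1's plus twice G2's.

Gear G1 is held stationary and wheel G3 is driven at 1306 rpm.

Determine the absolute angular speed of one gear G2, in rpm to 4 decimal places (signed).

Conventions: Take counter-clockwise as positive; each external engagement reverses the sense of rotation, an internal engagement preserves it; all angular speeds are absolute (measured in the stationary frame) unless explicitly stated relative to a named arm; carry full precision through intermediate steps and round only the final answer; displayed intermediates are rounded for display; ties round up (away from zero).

recognized (axles ride arm R): planetary set, 31/30/91 teeth
normalise by the input: solve with ω_ring = 1, then scale by 1306 rpm
ring teeth: 31 + 2·30 = 91
31(ω_sun−ω_arm) = −91(ω_ring−ω_arm),  ω_sun = 0, ω_ring = 1
31(0−ω_arm) = −91(1−ω_arm)  ⇒  122·ω_arm = 91  ⇒  ω_arm = 91/122
sun–planet mesh: 31·(0−91/122) = −30·(ω_p−ω_arm)  ⇒  ω_p−ω_arm = 2821/3660
ω_p = 91/122 + 2821/3660 = 91/60
scale: ω_p = 91/60 × 1306 rpm = +1980.7667 rpm

+1980.7667 rpm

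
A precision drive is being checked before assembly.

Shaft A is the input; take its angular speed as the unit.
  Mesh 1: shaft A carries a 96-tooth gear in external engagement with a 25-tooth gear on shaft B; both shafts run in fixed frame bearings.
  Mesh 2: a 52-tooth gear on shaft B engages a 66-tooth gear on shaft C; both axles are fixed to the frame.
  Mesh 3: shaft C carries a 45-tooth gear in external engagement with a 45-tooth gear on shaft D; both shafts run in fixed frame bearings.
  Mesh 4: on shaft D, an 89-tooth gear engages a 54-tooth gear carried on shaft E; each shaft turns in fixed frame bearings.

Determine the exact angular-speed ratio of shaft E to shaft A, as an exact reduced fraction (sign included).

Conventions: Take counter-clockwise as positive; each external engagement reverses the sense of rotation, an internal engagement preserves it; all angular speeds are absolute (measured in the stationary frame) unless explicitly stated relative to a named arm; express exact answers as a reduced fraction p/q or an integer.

class = fixed-axis compound train [4 meshes; 4 ratios multiply, 4 sense flips]
mesh 1 [96T→25T]: running ratio 96/25, sense −
mesh 2 [52T→66T]: running ratio 832/275, sense +
mesh 3 [45T→45T]: running ratio 832/275, sense −
mesh 4 [89T→54T]: running ratio 37024/7425, sense +
ω_out/ω_in = 37024/7425

37024/7425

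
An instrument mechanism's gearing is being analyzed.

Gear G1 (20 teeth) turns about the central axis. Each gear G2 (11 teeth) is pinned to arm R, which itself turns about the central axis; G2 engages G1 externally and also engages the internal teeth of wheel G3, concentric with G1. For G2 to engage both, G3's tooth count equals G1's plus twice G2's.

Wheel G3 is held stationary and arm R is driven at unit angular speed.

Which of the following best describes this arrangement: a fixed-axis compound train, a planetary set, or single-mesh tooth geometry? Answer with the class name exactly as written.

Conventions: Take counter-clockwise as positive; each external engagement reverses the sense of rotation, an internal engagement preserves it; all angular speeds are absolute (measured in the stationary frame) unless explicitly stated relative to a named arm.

planetary set

recognized (axles ride arm R): planetary set, 20/11/42 teeth
classification: planetary set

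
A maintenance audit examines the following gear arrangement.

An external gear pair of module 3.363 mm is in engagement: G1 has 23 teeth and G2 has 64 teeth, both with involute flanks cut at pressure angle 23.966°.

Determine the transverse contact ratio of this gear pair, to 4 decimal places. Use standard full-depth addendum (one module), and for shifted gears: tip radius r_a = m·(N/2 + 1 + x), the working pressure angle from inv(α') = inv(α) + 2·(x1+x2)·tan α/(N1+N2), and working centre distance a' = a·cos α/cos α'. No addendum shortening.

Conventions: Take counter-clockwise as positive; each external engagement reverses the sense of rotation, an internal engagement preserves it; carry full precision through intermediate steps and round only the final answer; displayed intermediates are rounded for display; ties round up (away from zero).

recognized (one external pair, fixed centres): single-mesh tooth geometry, m = 3.363, N1 = 23, N2 = 64
base radii: r_b1 = 35.340242, r_b2 = 98.338065
tip radii: r_a1 = 42.037500, r_a2 = 110.979000
no profile shift: α' = α, a' = a
action lengths: √(r_a1²−r_b1²) = 22.764417, √(r_a2²−r_b2²) = 51.438929
base pitch p_b = π·m·cos α = 9.654317
CR = (22.764417 + 51.438929 − 146.290500·sin 23.96600°)/9.654317 = 1.531020
contact ratio ≈ 1.5310

1.5310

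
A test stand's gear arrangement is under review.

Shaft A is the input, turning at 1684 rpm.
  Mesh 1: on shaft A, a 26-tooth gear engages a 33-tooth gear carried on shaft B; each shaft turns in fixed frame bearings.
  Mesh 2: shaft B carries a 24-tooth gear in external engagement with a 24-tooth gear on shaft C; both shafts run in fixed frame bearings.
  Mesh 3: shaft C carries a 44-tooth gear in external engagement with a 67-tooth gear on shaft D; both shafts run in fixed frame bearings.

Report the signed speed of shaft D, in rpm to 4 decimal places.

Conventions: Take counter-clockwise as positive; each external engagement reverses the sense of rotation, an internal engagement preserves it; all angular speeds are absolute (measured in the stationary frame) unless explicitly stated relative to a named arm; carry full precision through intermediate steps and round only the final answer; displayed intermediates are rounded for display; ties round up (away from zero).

3-mesh fixed-axis compound train (all bearings frame-fixed)
mesh 1 [26T→33T]: ω = 1684.0000×26/33 = 1326.7879 rpm, sense flips to −
mesh 2 [24T→24T]: ω = 1326.7879×24/24 = 1326.7879 rpm, sense flips to +
mesh 3 [44T→67T]: ω = 1326.7879×44/67 = 871.3234 rpm, sense flips to −
signed output speed = -871.3234 rpm

-871.3234 rpm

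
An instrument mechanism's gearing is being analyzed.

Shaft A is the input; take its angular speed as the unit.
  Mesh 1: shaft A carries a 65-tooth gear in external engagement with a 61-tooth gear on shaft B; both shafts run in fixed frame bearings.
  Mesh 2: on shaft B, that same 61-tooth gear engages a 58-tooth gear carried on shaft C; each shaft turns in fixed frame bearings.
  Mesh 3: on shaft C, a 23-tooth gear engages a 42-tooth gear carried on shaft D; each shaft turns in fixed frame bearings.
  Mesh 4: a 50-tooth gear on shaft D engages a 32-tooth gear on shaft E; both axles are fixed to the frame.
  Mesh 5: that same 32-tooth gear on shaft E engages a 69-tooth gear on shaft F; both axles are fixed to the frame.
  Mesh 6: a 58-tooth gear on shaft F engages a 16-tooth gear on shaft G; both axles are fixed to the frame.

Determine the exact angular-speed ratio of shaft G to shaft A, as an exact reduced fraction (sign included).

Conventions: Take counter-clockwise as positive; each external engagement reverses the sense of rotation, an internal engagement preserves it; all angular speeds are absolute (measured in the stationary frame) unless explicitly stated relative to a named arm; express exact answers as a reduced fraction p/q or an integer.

class = fixed-axis compound train [6 meshes; 6 ratios multiply, 6 sense flips]
mesh 1 [65T→61T]: running ratio 65/61, sense −
mesh 2 [61T→58T]: running ratio 65/58, sense +
mesh 3 [23T→42T]: running ratio 1495/2436, sense −
mesh 4 [50T→32T]: running ratio 37375/38976, sense +
mesh 5 [32T→69T]: running ratio 1625/3654, sense −
mesh 6 [58T→16T]: running ratio 1625/1008, sense +
ω_out/ω_in = 1625/1008

1625/1008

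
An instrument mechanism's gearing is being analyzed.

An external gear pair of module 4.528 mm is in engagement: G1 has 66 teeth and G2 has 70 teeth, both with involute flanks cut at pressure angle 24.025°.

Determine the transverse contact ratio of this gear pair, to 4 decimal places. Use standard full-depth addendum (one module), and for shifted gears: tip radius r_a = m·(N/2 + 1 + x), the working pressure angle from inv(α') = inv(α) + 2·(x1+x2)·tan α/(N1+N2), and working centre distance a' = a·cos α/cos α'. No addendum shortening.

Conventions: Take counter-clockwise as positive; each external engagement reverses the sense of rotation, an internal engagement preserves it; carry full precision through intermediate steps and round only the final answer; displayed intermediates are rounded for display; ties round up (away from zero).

recognized (one external pair, fixed centres): single-mesh tooth geometry, m = 4.528, N1 = 66, N2 = 70
base radii: r_b1 = 136.479085, r_b2 = 144.750545
tip radii: r_a1 = 153.952000, r_a2 = 163.008000
no profile shift: α' = α, a' = a
action lengths: √(r_a1²−r_b1²) = 71.236772, √(r_a2²−r_b2²) = 74.959242
base pitch p_b = π·m·cos α = 12.992778
CR = (71.236772 + 74.959242 − 307.904000·sin 24.02500°)/12.992778 = 1.603772
contact ratio ≈ 1.6038

1.6038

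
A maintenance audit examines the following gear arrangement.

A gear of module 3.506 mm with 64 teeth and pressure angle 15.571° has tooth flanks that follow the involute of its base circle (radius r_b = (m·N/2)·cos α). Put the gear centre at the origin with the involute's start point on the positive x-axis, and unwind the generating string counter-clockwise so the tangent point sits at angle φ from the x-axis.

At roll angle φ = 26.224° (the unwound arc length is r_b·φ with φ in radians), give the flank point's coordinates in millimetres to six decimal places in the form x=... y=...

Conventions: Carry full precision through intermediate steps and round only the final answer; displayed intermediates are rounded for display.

topology: single-mesh involute geometry — m = 3.506, N = 64
pitch radius r_p = m·N/2 = 3.506·64/2 = 112.192000
base radius r_b = r_p·cos α = 112.192000·cos 15.571° = 108.074392
roll angle φ = 26.224° = 0.45769514 rad
x = r_b·(cos φ + φ·sin φ) = 118.808388
y = r_b·(sin φ − φ·cos φ) = 3.382246

x=118.808388 y=3.382246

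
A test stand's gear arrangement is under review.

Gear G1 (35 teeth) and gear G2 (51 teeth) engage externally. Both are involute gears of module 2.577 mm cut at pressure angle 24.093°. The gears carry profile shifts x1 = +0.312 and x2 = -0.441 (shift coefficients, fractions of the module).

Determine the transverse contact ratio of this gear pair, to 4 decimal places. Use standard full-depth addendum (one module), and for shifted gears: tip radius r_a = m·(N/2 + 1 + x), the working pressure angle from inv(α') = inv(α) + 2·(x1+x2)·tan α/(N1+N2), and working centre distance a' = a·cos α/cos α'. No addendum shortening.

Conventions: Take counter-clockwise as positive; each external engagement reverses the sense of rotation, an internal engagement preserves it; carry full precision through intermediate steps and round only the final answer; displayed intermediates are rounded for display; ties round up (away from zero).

1.5389

recognized (one external pair, fixed centres): single-mesh tooth geometry, m = 2.577, N1 = 35, N2 = 51
base radii: r_b1 = 41.168789, r_b2 = 59.988807
tip radii: r_a1 = 48.478524, r_a2 = 67.154043
inv(α') = inv(24.093°) + 2·(+0.312-0.441)·tan α/(35+51) = 0.02533130  ⇒  α' = 23.70149°
a' = a·cos α / cos α' = 110.8110·cos 24.093°/cos 23.70149° = 110.476014
action lengths: √(r_a1²−r_b1²) = 25.598791, √(r_a2²−r_b2²) = 30.182919
base pitch p_b = π·m·cos α = 7.390604
CR = (25.598791 + 30.182919 − 110.476014·sin 23.70149°)/7.390604 = 1.538911
contact ratio ≈ 1.5389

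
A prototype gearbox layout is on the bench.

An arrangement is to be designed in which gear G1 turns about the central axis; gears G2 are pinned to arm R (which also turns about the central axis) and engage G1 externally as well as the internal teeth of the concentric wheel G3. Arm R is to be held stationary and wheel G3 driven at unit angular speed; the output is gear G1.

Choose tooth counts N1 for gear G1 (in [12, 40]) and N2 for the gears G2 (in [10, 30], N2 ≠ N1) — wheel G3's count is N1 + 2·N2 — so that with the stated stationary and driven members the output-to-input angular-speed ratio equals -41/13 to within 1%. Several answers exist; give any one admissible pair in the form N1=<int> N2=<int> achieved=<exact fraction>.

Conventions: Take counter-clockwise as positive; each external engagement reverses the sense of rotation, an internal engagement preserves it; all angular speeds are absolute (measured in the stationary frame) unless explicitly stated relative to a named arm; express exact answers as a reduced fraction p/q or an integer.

N1=13 N2=14 achieved=-41/13

design class (target -41/13): planetary set
Willis with ω_arm = 0: ω_sun/ω_ring = −N3/N1; set equal to -41/13  ⇒  N3/N1 = −(-41/13) = 41/13
N3 = N1 + 2·N2  ⇒  N2/N1 = (N3/N1 − 1)/2 = (41/13 − 1)/2 = 14/13
smallest multiple with N1 ≥ 12 and N2 ≥ 10: k = 1  ⇒  N1 = 1·13 = 13, N2 = 1·14 = 14 (N1 ≤ 40, N2 ≤ 30, N2 ≠ N1 ✓), N3 = 13 + 2·14 = 41
check: −N3/N1 with N1 = 13, N3 = 41 gives -41/13; |achieved − target| = 0 ≤ 41/1300 ✓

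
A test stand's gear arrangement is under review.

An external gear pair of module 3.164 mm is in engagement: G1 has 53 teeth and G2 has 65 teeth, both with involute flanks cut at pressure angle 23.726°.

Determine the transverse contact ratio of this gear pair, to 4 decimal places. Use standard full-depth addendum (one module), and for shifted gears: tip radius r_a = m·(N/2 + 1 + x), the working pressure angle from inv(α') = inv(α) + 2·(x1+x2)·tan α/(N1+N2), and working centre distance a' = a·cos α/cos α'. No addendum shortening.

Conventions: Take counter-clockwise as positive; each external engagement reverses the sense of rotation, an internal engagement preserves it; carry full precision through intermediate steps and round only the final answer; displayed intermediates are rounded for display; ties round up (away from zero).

1.6012

class = single-mesh tooth geometry [involute pair 53T × 65T, m = 3.164]
base radii: r_b1 = 76.759345, r_b2 = 94.138819
tip radii: r_a1 = 87.010000, r_a2 = 105.994000
no profile shift: α' = α, a' = a
action lengths: √(r_a1²−r_b1²) = 40.972468, √(r_a2²−r_b2²) = 48.709453
base pitch p_b = π·m·cos α = 9.099871
CR = (40.972468 + 48.709453 − 186.676000·sin 23.72600°)/9.099871 = 1.601161
contact ratio ≈ 1.6012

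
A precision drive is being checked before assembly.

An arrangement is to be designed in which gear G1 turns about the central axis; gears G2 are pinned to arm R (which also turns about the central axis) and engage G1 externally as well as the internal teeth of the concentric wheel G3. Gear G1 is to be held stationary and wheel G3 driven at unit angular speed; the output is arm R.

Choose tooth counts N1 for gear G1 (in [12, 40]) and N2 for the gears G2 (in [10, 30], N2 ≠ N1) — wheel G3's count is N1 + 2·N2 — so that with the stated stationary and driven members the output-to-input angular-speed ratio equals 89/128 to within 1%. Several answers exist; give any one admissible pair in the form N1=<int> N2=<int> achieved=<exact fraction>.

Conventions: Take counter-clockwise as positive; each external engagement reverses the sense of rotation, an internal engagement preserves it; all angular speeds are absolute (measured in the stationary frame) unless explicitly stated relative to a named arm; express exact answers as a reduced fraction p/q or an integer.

class = planetary set [ratio 89/128 wanted; Willis about the carrier]
Willis with ω_sun = 0: ω_arm/ω_ring = N3/(N1+N3); set equal to 89/128  ⇒  N3/N1 = (89/128)/(1 − 89/128) = 89/39
N3 = N1 + 2·N2  ⇒  N2/N1 = (N3/N1 − 1)/2 = (89/39 − 1)/2 = 25/39
smallest multiple with N1 ≥ 12 and N2 ≥ 10: k = 1  ⇒  N1 = 1·39 = 39, N2 = 1·25 = 25 (N1 ≤ 40, N2 ≤ 30, N2 ≠ N1 ✓), N3 = 39 + 2·25 = 89
check: N3/(N1+N3) with N1 = 39, N3 = 89 gives 89/128; |achieved − target| = 0 ≤ 89/12800 ✓

N1=39 N2=25 achieved=89/128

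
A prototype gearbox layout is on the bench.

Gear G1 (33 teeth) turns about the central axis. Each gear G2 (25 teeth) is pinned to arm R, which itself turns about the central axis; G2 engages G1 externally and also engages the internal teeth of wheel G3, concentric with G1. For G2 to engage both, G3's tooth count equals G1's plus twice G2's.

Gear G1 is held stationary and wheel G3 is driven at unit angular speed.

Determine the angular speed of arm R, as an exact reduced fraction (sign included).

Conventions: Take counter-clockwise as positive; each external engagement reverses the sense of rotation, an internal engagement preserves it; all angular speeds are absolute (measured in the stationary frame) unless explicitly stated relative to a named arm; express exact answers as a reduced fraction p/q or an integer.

83/116

recognized (axles ride arm R): planetary set, 33/25/83 teeth
ring teeth: 33 + 2·25 = 83
33(ω_sun−ω_arm) = −83(ω_ring−ω_arm),  ω_sun = 0, ω_ring = 1
33(0−ω_arm) = −83(1−ω_arm)  ⇒  116·ω_arm = 83  ⇒  ω_arm = 83/116
exact speed ratio = 83/116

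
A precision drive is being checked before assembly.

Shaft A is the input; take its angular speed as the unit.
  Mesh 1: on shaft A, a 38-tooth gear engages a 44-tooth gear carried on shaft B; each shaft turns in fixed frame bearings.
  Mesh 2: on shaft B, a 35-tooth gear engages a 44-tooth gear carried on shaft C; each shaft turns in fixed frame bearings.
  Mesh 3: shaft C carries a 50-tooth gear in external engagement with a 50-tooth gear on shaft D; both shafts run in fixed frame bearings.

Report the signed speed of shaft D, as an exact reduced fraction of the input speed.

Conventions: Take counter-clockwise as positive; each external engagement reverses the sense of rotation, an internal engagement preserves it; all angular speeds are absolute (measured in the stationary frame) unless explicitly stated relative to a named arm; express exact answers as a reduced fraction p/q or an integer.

3-mesh fixed-axis compound train (all bearings frame-fixed)
mesh 1 [38T→44T]: |ω|/ω_in = 1×38/44 = 19/22, sense flips to −
mesh 2 [35T→44T]: |ω|/ω_in = (19/22)×35/44 = 665/968, sense flips to +
mesh 3 [50T→50T]: |ω|/ω_in = (665/968)×50/50 = 665/968, sense flips to −
signed output speed (× input speed) = -665/968

-665/968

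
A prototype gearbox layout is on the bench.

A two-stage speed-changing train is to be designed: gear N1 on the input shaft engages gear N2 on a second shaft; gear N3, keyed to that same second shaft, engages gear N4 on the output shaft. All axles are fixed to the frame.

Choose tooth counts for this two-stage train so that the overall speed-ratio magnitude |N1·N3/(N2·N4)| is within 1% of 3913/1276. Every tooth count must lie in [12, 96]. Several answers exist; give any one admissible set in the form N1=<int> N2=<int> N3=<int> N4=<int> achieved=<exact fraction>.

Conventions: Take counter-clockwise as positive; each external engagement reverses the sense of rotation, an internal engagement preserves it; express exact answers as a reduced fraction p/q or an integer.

N1=43 N2=22 N3=91 N4=58 achieved=3913/1276

design class (target 3913/1276): fixed-axis compound train
target = 3913/1276 in lowest terms: an exact hit needs N1·N3 = k·3913 and N2·N4 = k·1276 for one integer k, every count in [12, 96]; additionally prefer no 1:1 stage (N1 ≠ N2, N3 ≠ N4)
k = 1: N1·N3 = 3913 = 43·91, N2·N4 = 1276 = 22·58
achieved = 43·91/(22·58) = 3913/1276; |achieved − target| = 0 ≤ 3913/127600 ✓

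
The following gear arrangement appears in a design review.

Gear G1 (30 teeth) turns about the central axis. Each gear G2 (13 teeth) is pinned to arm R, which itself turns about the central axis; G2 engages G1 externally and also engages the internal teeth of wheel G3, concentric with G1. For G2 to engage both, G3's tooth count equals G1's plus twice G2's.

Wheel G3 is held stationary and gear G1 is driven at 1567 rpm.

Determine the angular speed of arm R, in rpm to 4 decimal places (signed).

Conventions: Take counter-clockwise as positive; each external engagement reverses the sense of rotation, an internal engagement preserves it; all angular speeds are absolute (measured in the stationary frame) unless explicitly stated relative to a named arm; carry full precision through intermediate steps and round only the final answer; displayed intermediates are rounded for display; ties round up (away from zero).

+546.6279 rpm

class = planetary set [G3 = 30+2·13 = 56; Willis about the carrier]
normalise by the input: solve with ω_sun = 1, then scale by 1567 rpm
ring teeth: 30 + 2·13 = 56
30(ω_sun−ω_arm) = −56(ω_ring−ω_arm),  ω_ring = 0, ω_sun = 1
30(1−ω_arm) = −56(0−ω_arm)  ⇒  86·ω_arm = 30  ⇒  ω_arm = 15/43
scale: ω_arm = 15/43 × 1567 rpm = +546.6279 rpm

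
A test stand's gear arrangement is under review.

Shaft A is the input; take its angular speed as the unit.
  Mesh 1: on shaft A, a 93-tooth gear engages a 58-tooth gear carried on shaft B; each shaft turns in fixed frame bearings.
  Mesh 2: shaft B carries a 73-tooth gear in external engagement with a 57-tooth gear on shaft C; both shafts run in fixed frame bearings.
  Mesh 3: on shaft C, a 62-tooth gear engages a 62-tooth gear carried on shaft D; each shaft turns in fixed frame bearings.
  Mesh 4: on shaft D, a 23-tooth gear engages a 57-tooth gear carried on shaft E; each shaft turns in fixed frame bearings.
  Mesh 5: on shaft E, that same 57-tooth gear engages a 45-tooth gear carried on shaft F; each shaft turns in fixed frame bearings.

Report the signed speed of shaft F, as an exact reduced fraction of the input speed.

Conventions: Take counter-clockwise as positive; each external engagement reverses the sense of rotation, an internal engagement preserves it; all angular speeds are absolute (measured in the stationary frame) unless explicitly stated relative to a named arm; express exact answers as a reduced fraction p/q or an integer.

5-mesh fixed-axis compound train (all bearings frame-fixed)
mesh 1 [93T→58T]: |ω|/ω_in = 1×93/58 = 93/58, sense flips to −
mesh 2 [73T→57T]: |ω|/ω_in = (93/58)×73/57 = 2263/1102, sense flips to +
mesh 3 [62T→62T]: |ω|/ω_in = (2263/1102)×62/62 = 2263/1102, sense flips to −
mesh 4 [23T→57T]: |ω|/ω_in = (2263/1102)×23/57 = 52049/62814, sense flips to +
mesh 5 [57T→45T]: |ω|/ω_in = (52049/62814)×57/45 = 52049/49590, sense flips to −
signed output speed (× input speed) = -52049/49590

-52049/49590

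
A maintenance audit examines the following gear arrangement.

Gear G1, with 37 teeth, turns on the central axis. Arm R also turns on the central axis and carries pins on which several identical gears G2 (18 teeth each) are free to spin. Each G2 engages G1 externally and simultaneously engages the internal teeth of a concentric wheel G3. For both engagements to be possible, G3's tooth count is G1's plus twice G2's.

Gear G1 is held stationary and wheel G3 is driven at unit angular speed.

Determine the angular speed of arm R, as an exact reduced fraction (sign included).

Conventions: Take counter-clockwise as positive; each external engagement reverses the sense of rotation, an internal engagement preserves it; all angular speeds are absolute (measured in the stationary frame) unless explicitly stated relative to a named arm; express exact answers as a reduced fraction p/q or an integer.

73/110

class = planetary set [G3 = 37+2·18 = 73; Willis about the carrier]
ring teeth: 37 + 2·18 = 73
37(ω_sun−ω_arm) = −73(ω_ring−ω_arm),  ω_sun = 0, ω_ring = 1
37(0−ω_arm) = −73(1−ω_arm)  ⇒  110·ω_arm = 73  ⇒  ω_arm = 73/110
exact speed ratio = 73/110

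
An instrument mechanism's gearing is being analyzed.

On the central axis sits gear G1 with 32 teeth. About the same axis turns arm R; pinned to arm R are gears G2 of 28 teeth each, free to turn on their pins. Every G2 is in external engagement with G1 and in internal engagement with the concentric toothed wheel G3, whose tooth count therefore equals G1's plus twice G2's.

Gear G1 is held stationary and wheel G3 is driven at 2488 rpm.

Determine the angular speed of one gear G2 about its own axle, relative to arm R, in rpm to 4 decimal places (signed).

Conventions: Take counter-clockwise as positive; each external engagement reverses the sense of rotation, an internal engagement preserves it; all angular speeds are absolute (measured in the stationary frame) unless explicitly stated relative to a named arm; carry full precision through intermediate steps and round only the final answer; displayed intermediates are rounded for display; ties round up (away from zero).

class = planetary set [G3 = 32+2·28 = 88; Willis about the carrier]
normalise by the input: solve with ω_ring = 1, then scale by 2488 rpm
ring teeth: 32 + 2·28 = 88
32(ω_sun−ω_arm) = −88(ω_ring−ω_arm),  ω_sun = 0, ω_ring = 1
32(0−ω_arm) = −88(1−ω_arm)  ⇒  120·ω_arm = 88  ⇒  ω_arm = 11/15
sun–planet mesh: 32·(0−11/15) = −28·(ω_p−ω_arm)  ⇒  ω_p−ω_arm = 88/105
scale: ω_p−ω_arm = 88/105 × 2488 rpm = +2085.1810 rpm

+2085.1810 rpm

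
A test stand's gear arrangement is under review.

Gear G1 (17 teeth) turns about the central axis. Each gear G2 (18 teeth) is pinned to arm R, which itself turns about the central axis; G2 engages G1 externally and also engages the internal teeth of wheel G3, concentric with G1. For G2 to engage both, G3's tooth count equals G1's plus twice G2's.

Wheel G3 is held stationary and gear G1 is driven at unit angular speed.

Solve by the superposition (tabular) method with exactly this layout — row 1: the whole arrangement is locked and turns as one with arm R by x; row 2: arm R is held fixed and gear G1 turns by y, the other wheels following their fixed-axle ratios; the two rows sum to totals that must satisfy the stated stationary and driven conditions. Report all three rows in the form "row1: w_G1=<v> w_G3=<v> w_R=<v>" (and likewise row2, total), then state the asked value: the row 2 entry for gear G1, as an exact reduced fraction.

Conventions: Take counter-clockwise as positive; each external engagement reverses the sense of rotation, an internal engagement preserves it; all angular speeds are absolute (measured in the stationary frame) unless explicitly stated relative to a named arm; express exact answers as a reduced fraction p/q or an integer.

planetary set (17T centre, 18T on arm, 53T internal) — Willis relation
row 1 (train locked, turned with arm): all members turn x
superposition row 2 [arm held]: sun y, ring −(17/53)·y, arm 0
boundary: total ω_ring = x − (17/53)·y = 0 and total ω_sun = x + y = 1  ⇒  y = 53/70, x = 17/70
row 2 ring = −(17/53)·53/70 = -17/70
totals (row 1 + row 2): sun 17/70 + 53/70 = 1, ring 17/70 + (-17/70) = 0, arm 17/70 + 0 = 17/70
asked cell (row2, sun) = 53/70

row1: w_G1=17/70 w_G3=17/70 w_R=17/70
row2: w_G1=53/70 w_G3=-17/70 w_R=0
total: w_G1=1 w_G3=0 w_R=17/70
asked value: 53/70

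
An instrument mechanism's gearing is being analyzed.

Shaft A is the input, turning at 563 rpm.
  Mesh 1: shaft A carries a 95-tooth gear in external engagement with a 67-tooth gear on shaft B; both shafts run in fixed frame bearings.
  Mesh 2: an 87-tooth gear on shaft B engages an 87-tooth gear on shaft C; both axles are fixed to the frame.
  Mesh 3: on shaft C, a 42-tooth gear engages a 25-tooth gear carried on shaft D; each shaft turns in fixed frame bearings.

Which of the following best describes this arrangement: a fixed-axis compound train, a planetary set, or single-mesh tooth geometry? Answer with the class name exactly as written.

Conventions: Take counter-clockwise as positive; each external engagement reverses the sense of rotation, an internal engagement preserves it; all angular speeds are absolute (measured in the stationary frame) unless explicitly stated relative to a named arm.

recognized (4 fixed axles, 3 meshes): fixed-axis compound train
classification: fixed-axis compound train

fixed-axis compound train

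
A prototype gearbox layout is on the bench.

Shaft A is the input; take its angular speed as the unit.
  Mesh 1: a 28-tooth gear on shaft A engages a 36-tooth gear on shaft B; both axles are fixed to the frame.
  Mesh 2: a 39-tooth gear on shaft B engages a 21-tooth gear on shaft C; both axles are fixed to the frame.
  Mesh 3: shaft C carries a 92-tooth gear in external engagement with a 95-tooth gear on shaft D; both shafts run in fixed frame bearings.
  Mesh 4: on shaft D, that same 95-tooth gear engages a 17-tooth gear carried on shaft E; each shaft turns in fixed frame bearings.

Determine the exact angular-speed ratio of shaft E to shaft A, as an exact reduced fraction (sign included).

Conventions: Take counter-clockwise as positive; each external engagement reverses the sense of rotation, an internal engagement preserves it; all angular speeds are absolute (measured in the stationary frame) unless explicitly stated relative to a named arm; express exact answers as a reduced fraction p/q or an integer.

1196/153

class = fixed-axis compound train [4 meshes; 4 ratios multiply, 4 sense flips]
mesh 1 [28T→36T]: running ratio 7/9, sense −
mesh 2 [39T→21T]: running ratio 13/9, sense +
mesh 3 [92T→95T]: running ratio 1196/855, sense −
mesh 4 [95T→17T]: running ratio 1196/153, sense +
ω_out/ω_in = 1196/153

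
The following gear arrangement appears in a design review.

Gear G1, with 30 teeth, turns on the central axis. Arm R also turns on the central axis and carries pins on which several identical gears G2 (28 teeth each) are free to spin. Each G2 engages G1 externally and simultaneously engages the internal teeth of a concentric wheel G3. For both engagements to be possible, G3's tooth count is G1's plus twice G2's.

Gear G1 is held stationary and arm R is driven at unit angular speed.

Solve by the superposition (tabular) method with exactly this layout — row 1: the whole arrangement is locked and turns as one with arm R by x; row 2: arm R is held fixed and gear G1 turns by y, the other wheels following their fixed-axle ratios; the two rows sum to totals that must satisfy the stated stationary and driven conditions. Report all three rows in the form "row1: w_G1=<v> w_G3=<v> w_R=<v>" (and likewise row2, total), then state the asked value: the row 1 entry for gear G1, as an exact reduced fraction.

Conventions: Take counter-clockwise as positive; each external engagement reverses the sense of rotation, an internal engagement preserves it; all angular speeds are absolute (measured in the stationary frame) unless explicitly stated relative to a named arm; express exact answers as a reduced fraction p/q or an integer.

row1: w_G1=1 w_G3=1 w_R=1
row2: w_G1=-1 w_G3=15/43 w_R=0
total: w_G1=0 w_G3=58/43 w_R=1
asked value: 1

planetary set (30T centre, 28T on arm, 86T internal) — Willis relation
row 1: whole set turns with the arm by x
row 2: sun turns y, ring = −(30/86)·y, arm 0
boundary: total ω_sun = x + y = 0 and total ω_arm = x = 1  ⇒  y = -1, x = 1
row 2 ring = −(30/86)·(-1) = 15/43
totals (row 1 + row 2): sun 1 + (-1) = 0, ring 1 + 15/43 = 58/43, arm 1 + 0 = 1
asked cell (row1, sun) = 1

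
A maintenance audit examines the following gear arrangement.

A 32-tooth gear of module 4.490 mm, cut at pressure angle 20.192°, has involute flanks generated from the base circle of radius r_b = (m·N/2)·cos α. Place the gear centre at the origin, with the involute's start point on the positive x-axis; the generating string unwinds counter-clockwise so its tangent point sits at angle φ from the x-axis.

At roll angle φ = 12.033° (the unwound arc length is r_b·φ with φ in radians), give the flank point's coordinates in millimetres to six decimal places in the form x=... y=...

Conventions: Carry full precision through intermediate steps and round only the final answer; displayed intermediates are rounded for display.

class = single-mesh tooth geometry [base-circle involute, m = 4.490, 32T]
pitch radius r_p = m·N/2 = 4.490·32/2 = 71.840000
base radius r_b = r_p·cos α = 71.840000·cos 20.192° = 67.424802
roll angle φ = 12.033° = 0.21001547 rad
x = r_b·(cos φ + φ·sin φ) = 68.895382
y = r_b·(sin φ − φ·cos φ) = 0.207270

x=68.895382 y=0.207270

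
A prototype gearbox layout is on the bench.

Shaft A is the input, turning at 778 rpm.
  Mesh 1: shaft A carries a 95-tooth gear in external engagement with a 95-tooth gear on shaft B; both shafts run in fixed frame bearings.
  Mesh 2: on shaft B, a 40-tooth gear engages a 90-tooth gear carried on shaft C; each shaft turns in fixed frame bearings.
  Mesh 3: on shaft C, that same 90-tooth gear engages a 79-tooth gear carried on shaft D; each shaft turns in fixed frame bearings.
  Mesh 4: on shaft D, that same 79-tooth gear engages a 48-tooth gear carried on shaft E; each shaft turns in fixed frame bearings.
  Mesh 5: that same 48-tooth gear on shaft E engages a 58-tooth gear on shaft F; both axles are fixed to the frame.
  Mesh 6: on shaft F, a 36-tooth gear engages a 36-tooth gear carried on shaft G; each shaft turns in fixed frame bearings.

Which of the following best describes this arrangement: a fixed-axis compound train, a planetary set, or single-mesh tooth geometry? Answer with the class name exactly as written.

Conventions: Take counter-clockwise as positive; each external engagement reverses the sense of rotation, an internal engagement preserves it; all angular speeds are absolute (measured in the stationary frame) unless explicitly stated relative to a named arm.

class = fixed-axis compound train [6 meshes; 6 ratios multiply, 6 sense flips]
classification: fixed-axis compound train

fixed-axis compound train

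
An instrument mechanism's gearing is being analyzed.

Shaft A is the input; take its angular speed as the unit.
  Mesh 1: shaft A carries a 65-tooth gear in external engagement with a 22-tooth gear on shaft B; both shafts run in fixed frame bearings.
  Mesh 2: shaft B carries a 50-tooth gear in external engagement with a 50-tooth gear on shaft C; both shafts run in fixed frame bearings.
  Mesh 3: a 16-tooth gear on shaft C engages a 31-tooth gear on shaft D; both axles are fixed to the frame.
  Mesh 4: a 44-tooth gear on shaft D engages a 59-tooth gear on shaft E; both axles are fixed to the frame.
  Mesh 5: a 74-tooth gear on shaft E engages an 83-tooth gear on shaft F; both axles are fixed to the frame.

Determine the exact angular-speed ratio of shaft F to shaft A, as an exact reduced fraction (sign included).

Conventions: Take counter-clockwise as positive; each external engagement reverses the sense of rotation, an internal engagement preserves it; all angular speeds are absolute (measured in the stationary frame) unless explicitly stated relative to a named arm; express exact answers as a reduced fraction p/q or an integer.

class = fixed-axis compound train [5 meshes; 5 ratios multiply, 5 sense flips]
mesh 1 [65T→22T]: running ratio 65/22, sense −
mesh 2 [50T→50T]: running ratio 65/22, sense +
mesh 3 [16T→31T]: running ratio 520/341, sense −
mesh 4 [44T→59T]: running ratio 2080/1829, sense +
mesh 5 [74T→83T]: running ratio 153920/151807, sense −
ω_out/ω_in = -153920/151807

-153920/151807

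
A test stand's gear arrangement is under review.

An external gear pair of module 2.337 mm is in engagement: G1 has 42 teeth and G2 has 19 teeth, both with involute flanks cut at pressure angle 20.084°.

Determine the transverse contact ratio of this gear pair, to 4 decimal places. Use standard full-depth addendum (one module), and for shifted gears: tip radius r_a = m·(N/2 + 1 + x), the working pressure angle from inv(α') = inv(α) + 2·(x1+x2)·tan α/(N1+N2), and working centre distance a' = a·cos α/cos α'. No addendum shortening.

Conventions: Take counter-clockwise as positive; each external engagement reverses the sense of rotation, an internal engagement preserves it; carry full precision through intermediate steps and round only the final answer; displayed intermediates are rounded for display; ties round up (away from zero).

topology: single-mesh involute geometry — m = 2.337, 42T/19T pair
base radii: r_b1 = 46.092637, r_b2 = 20.851431
tip radii: r_a1 = 51.414000, r_a2 = 24.538500
no profile shift: α' = α, a' = a
action lengths: √(r_a1²−r_b1²) = 22.778680, √(r_a2²−r_b2²) = 12.936607
base pitch p_b = π·m·cos α = 6.895442
CR = (22.778680 + 12.936607 − 71.278500·sin 20.08400°)/6.895442 = 1.629835
contact ratio ≈ 1.6298

1.6298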